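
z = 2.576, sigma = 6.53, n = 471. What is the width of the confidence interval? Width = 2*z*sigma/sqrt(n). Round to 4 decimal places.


width = 2*z*sigma/sqrt(n)
2*z*sigma = 2 * 2.576 * 6.53 = 33.64256
sqrt(471) ≈ 21.702534
width = 33.64256 / 21.702534 ≈ 1.550167

1.5502


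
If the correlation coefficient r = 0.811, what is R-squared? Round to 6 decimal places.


R^2 = r^2 = (0.811)^2 = 0.657721

0.657721


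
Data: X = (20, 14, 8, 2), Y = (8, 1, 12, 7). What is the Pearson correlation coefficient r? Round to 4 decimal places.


r = sum((xi-xbar)(yi-ybar)) / sqrt(sum((xi-xbar)^2) * sum((yi-ybar)^2))
n = 4, xbar = 44/4 = 11, ybar = 28/4 = 7
Sxy = sum((xi-xbar)(yi-ybar)) = -24
Sxx = sum((xi-xbar)^2) = 180
Syy = sum((yi-ybar)^2) = 62
sqrt(Sxx*Syy) ≈ 105.640901
r = Sxy / sqrt(Sxx*Syy) = -24 / 105.640901 ≈ -0.227185

-0.2272


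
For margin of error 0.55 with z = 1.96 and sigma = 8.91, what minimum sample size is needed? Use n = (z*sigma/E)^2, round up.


z*sigma/E = 1.96 * 8.91 / 0.55 = 31.752
(z*sigma/E)^2 = 1008.189504
round up: n = 1009

1009


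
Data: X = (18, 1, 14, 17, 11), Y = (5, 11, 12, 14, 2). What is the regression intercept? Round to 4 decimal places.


a = ybar - b*xbar, where b = sum((xi-xbar)(yi-ybar)) / sum((xi-xbar)^2)
n = 5, xbar = 61/5 = 12.2, ybar = 44/5 = 8.8
Sxy = sum((xi-xbar)(yi-ybar)) = -7.8
Sxx = sum((xi-xbar)^2) = 186.8
b = Sxy / Sxx = -39/934 ≈ -0.041756
a = 8.8 - (-0.041756) * 12.2 = 8695/934 ≈ 9.309422

9.3094


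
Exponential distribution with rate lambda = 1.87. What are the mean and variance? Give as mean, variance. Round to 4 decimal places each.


mean = 1/lam, var = 1/lam^2
mean = 1 / 1.87 = 100/187 ≈ 0.534759
lam^2 = 1.87^2 = 3.4969
var = 1 / 3.4969 ≈ 0.285968

0.5348, 0.2860


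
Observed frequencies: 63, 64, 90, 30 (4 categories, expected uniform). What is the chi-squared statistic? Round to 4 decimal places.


chi2 = sum((O-E)^2/E), E = total/4
total = 247, E = 247/4 = 61.75
(63 - 61.75)^2 / 61.75 = 1.5625 / 61.75 = 25/988 ≈ 0.025304
(64 - 61.75)^2 / 61.75 = 5.0625 / 61.75 = 81/988 ≈ 0.081984
(90 - 61.75)^2 / 61.75 = 798.0625 / 61.75 = 12769/988 ≈ 12.924089
(30 - 61.75)^2 / 61.75 = 1008.0625 / 61.75 = 16129/988 ≈ 16.324899
chi2 = 7251/247 ≈ 29.356275

29.3563


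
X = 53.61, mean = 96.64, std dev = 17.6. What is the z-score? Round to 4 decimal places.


z = (X - mu) / sigma
X - mu = 53.61 - 96.64 = -43.03
z = -43.03 / 17.6 = -4303/1760 ≈ -2.444886

-2.4449


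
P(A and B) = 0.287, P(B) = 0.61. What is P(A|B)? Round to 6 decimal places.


P(A|B) = P(A and B) / P(B) = 0.287 / 0.61 = 287/610 ≈ 0.47049180

0.470492


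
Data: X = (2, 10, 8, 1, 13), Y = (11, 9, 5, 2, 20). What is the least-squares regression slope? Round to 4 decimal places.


b = sum((xi-xbar)(yi-ybar)) / sum((xi-xbar)^2)
n = 5, xbar = 34/5 = 6.8, ybar = 47/5 = 9.4
Sxy = sum((xi-xbar)(yi-ybar)) = 94.4
Sxx = sum((xi-xbar)^2) = 106.8
b = Sxy / Sxx = 236/267 ≈ 0.883895

0.8839


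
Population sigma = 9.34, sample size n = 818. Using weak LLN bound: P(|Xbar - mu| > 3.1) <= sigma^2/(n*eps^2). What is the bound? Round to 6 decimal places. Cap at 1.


bound = min(1, sigma^2/(n*eps^2))
sigma^2 = 9.34^2 = 87.2356
n*eps^2 = 818 * 3.1^2 = 818 * 9.61 = 7860.98
sigma^2/(n*eps^2) = 87.2356 / 7860.98 ≈ 0.01109729

0.011097


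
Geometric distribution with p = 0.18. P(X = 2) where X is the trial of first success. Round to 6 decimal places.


P = (1-p)^(k-1) * p
(1-p)^(k-1) = 0.82^1 = 0.82
P = 0.82 * 0.18 = 0.1476

0.147600


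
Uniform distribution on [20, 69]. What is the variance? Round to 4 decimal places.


Var = (b-a)^2 / 12
(b-a)^2 = (69 - 20)^2 = 2401
Var = 2401/12 ≈ 200.083333

200.0833


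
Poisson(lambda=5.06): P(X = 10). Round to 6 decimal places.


P = e^(-lam) * lam^k / k!
e^(-5.06) ≈ 0.006345560
lam^k = 5.06^10 ≈ 11002849.393526
k! = 10! = 3628800
P = 0.006345560 * 11002849.393526 / 3628800 ≈ 0.019240

0.019240


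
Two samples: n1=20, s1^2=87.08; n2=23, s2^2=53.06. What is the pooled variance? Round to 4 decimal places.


sp^2 = ((n1-1)*s1^2 + (n2-1)*s2^2)/(n1+n2-2)
(n1-1)*s1^2 = 19 * 87.08 = 1654.52
(n2-1)*s2^2 = 22 * 53.06 = 1167.32
numerator = 1654.52 + 1167.32 = 2821.84
n1+n2-2 = 41
sp^2 = 2821.84 / 41 = 70546/1025 ≈ 68.825366

68.8254


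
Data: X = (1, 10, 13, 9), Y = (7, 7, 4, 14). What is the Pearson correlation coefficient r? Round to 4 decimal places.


r = sum((xi-xbar)(yi-ybar)) / sqrt(sum((xi-xbar)^2) * sum((yi-ybar)^2))
n = 4, xbar = 33/4 = 8.25, ybar = 32/4 = 8
Sxy = sum((xi-xbar)(yi-ybar)) = -9
Sxx = sum((xi-xbar)^2) = 78.75
Syy = sum((yi-ybar)^2) = 54
sqrt(Sxx*Syy) ≈ 65.211195
r = Sxy / sqrt(Sxx*Syy) = -9 / 65.211195 ≈ -0.138013

-0.1380


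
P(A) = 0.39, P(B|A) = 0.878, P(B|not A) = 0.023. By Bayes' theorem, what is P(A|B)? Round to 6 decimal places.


P(A|B) = P(B|A)*P(A) / P(B), P(B) = P(B|A)*P(A) + P(B|not A)*P(not A)
P(B|A)*P(A) = 0.878 * 0.39 = 0.34242
P(B|not A)*P(not A) = 0.023 * 0.61 = 0.01403
P(B) = 0.34242 + 0.01403 = 0.35645
P(A|B) = 0.34242 / 0.35645 ≈ 0.96063964

0.960640


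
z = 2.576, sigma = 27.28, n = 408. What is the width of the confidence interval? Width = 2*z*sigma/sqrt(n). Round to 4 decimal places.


width = 2*z*sigma/sqrt(n)
2*z*sigma = 2 * 2.576 * 27.28 = 140.54656
sqrt(408) ≈ 20.199010
width = 140.54656 / 20.199010 ≈ 6.958092

6.9581


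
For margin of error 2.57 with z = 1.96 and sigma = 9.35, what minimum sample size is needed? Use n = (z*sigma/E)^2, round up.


z*sigma/E = 1.96 * 9.35 / 2.57 = 9163/1285 ≈ 7.130739
(z*sigma/E)^2 ≈ 50.847443
round up: n = 51

51


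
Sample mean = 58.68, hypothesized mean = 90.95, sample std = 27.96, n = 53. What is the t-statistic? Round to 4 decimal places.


t = (xbar - mu0) / (s/sqrt(n))
xbar - mu0 = 58.68 - 90.95 = -32.27
sqrt(53) ≈ 7.28010989
s/sqrt(n) = 27.96 / 7.28010989 ≈ 3.84060137
t = -32.27 / 3.84060137 ≈ -8.402330

-8.4023


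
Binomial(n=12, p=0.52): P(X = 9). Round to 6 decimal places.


P = C(n,k) * p^k * (1-p)^(n-k)
C(12,9) = 220
p^k = 0.52^9 ≈ 0.002779906
(1-p)^(n-k) = 0.48^3 = 0.110592
P = 220 * 0.002779906 * 0.110592 ≈ 0.067636

0.067636


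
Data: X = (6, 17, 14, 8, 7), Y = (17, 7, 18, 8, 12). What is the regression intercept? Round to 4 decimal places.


a = ybar - b*xbar, where b = sum((xi-xbar)(yi-ybar)) / sum((xi-xbar)^2)
n = 5, xbar = 52/5 = 10.4, ybar = 62/5 = 12.4
Sxy = sum((xi-xbar)(yi-ybar)) = -23.8
Sxx = sum((xi-xbar)^2) = 93.2
b = Sxy / Sxx = -119/466 ≈ -0.255365
a = 12.4 - (-0.255365) * 10.4 = 3508/233 ≈ 15.055794

15.0558


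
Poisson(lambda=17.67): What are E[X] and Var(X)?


E[X] = Var(X) = lambda = 17.67

17.67, 17.67


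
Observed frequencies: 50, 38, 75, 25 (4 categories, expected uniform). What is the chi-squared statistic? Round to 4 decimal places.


chi2 = sum((O-E)^2/E), E = total/4
total = 188, E = 188/4 = 47
(50 - 47)^2 / 47 = 9 / 47 = 9/47 ≈ 0.191489
(38 - 47)^2 / 47 = 81 / 47 = 81/47 ≈ 1.723404
(75 - 47)^2 / 47 = 784 / 47 = 784/47 ≈ 16.680851
(25 - 47)^2 / 47 = 484 / 47 = 484/47 ≈ 10.297872
chi2 = 1358/47 ≈ 28.893617

28.8936


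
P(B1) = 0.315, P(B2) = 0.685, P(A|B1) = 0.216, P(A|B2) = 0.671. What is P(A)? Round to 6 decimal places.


P(A) = P(A|B1)*P(B1) + P(A|B2)*P(B2)
P(A|B1)*P(B1) = 0.216 * 0.315 = 0.06804
P(A|B2)*P(B2) = 0.671 * 0.685 = 0.459635
P(A) = 0.06804 + 0.459635 = 0.527675

0.527675


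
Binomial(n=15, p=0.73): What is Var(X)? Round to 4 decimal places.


Var = n*p*(1-p) = 15 * 0.73 * 0.27 = 2.9565

2.9565


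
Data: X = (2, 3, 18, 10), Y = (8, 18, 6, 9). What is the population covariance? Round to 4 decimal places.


Cov = (1/n)*sum((xi-xbar)(yi-ybar))
n = 4, xbar = 33/4 = 8.25, ybar = 41/4 = 10.25
sum((xi-xbar)(yi-ybar)) = -70.25
Cov = -70.25 / 4 = -17.5625

-17.5625


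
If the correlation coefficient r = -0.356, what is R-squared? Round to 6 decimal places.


R^2 = r^2 = (-0.356)^2 = 0.126736

0.126736


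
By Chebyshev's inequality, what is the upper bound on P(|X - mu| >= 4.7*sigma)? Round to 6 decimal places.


P <= 1/k^2
k^2 = 4.7^2 = 22.09
1/k^2 = 1 / 22.09 = 100/2209 ≈ 0.04526935

0.045269


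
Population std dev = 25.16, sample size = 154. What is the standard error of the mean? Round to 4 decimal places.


SE = sigma / sqrt(n)
sqrt(154) ≈ 12.409674
SE = 25.16 / 12.409674 ≈ 2.027451

2.0275


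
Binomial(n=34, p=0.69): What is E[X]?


E[X] = n*p = 34 * 0.69 = 23.46

23.46


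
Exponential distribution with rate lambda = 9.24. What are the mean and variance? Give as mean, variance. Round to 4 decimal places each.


mean = 1/lam, var = 1/lam^2
mean = 1 / 9.24 = 25/231 ≈ 0.108225
lam^2 = 9.24^2 = 85.3776
var = 1 / 85.3776 ≈ 0.011713

0.1082, 0.0117


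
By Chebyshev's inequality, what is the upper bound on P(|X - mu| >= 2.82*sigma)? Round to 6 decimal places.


P <= 1/k^2
k^2 = 2.82^2 = 7.9524
1/k^2 = 1 / 7.9524 ≈ 0.12574820

0.125748


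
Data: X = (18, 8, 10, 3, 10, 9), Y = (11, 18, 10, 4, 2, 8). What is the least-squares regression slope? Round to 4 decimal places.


b = sum((xi-xbar)(yi-ybar)) / sum((xi-xbar)^2)
n = 6, xbar = 58/6 = 29/3 ≈ 9.666667, ybar = 53/6 ≈ 8.833333
Sxy = sum((xi-xbar)(yi-ybar)) = 101/3 ≈ 33.666667
Sxx = sum((xi-xbar)^2) = 352/3 ≈ 117.333333
b = Sxy / Sxx = 101/352 ≈ 0.286932

0.2869


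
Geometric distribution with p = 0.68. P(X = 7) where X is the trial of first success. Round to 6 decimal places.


P = (1-p)^(k-1) * p
(1-p)^(k-1) = 0.32^6 ≈ 0.001073742
P = 0.001073742 * 0.68 ≈ 0.0007301444

0.000730


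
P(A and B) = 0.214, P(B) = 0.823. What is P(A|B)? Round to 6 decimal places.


P(A|B) = P(A and B) / P(B) = 0.214 / 0.823 = 214/823 ≈ 0.26002430

0.260024


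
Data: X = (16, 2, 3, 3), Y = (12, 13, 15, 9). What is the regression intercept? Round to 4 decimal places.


a = ybar - b*xbar, where b = sum((xi-xbar)(yi-ybar)) / sum((xi-xbar)^2)
n = 4, xbar = 24/4 = 6, ybar = 49/4 = 12.25
Sxy = sum((xi-xbar)(yi-ybar)) = -4
Sxx = sum((xi-xbar)^2) = 134
b = Sxy / Sxx = -2/67 ≈ -0.029851
a = 12.25 - (-0.029851) * 6 = 3331/268 ≈ 12.429104

12.4291


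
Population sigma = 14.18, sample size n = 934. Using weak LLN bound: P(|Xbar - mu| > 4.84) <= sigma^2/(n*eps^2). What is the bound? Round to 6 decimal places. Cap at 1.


bound = min(1, sigma^2/(n*eps^2))
sigma^2 = 14.18^2 = 201.0724
n*eps^2 = 934 * 4.84^2 = 934 * 23.4256 = 21879.5104
sigma^2/(n*eps^2) = 201.0724 / 21879.5104 ≈ 0.00918999

0.009190


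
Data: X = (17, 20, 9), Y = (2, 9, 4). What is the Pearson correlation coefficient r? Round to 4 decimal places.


r = sum((xi-xbar)(yi-ybar)) / sqrt(sum((xi-xbar)^2) * sum((yi-ybar)^2))
n = 3, xbar = 46/3 ≈ 15.333333, ybar = 15/3 = 5
Sxy = sum((xi-xbar)(yi-ybar)) = 20
Sxx = sum((xi-xbar)^2) = 194/3 ≈ 64.666667
Syy = sum((yi-ybar)^2) = 26
sqrt(Sxx*Syy) ≈ 41.004065
r = Sxy / sqrt(Sxx*Syy) = 20 / 41.004065 ≈ 0.487757

0.4878


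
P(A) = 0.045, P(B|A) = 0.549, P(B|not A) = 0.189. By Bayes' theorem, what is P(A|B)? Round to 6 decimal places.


P(A|B) = P(B|A)*P(A) / P(B), P(B) = P(B|A)*P(A) + P(B|not A)*P(not A)
P(B|A)*P(A) = 0.549 * 0.045 = 0.024705
P(B|not A)*P(not A) = 0.189 * 0.955 = 0.180495
P(B) = 0.024705 + 0.180495 = 0.2052
P(A|B) = 0.024705 / 0.2052 = 183/1520 ≈ 0.12039474

0.120395


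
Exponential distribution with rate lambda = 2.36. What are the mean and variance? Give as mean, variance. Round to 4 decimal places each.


mean = 1/lam, var = 1/lam^2
mean = 1 / 2.36 = 25/59 ≈ 0.423729
lam^2 = 2.36^2 = 5.5696
var = 1 / 5.5696 = 625/3481 ≈ 0.179546

0.4237, 0.1795


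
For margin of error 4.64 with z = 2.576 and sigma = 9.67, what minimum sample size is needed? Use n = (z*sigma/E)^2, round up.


z*sigma/E = 2.576 * 9.67 / 4.64 ≈ 5.368517
(z*sigma/E)^2 ≈ 28.820977
round up: n = 29

29


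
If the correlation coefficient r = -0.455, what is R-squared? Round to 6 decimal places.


R^2 = r^2 = (-0.455)^2 = 0.207025

0.207025


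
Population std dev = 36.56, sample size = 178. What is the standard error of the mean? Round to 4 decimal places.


SE = sigma / sqrt(n)
sqrt(178) ≈ 13.341664
SE = 36.56 / 13.341664 ≈ 2.740288

2.7403


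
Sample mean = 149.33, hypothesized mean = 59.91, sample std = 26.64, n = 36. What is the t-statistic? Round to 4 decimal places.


t = (xbar - mu0) / (s/sqrt(n))
xbar - mu0 = 149.33 - 59.91 = 89.42
sqrt(36) = 6
s/sqrt(n) = 26.64 / 6 = 4.44
t = 89.42 / 4.44 = 4471/222 ≈ 20.139640

20.1396


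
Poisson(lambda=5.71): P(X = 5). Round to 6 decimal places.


P = e^(-lam) * lam^k / k!
e^(-5.71) ≈ 0.003312673
lam^k = 5.71^5 ≈ 6069.886093
k! = 5! = 120
P = 0.003312673 * 6069.886093 / 120 ≈ 0.167563

0.167563


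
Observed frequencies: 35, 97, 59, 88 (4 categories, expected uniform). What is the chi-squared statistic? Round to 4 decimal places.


chi2 = sum((O-E)^2/E), E = total/4
total = 279, E = 279/4 = 69.75
(35 - 69.75)^2 / 69.75 = 1207.5625 / 69.75 = 19321/1116 ≈ 17.312724
(97 - 69.75)^2 / 69.75 = 742.5625 / 69.75 = 11881/1116 ≈ 10.646057
(59 - 69.75)^2 / 69.75 = 115.5625 / 69.75 = 1849/1116 ≈ 1.656810
(88 - 69.75)^2 / 69.75 = 333.0625 / 69.75 = 5329/1116 ≈ 4.775090
chi2 = 9595/279 ≈ 34.390681

34.3907


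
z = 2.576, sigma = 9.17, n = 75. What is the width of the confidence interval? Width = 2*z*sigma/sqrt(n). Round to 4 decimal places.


width = 2*z*sigma/sqrt(n)
2*z*sigma = 2 * 2.576 * 9.17 = 47.24384
sqrt(75) ≈ 8.660254
width = 47.24384 / 8.660254 ≈ 5.455249

5.4552


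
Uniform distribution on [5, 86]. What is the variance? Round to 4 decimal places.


Var = (b-a)^2 / 12
(b-a)^2 = (86 - 5)^2 = 6561
Var = 6561/12 = 546.75

546.7500


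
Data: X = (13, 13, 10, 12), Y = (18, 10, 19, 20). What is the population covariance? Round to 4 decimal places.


Cov = (1/n)*sum((xi-xbar)(yi-ybar))
n = 4, xbar = 48/4 = 12, ybar = 67/4 = 16.75
sum((xi-xbar)(yi-ybar)) = -10
Cov = -10 / 4 = -2.5

-2.5000


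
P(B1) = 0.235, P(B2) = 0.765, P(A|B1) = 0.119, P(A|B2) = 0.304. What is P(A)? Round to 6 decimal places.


P(A) = P(A|B1)*P(B1) + P(A|B2)*P(B2)
P(A|B1)*P(B1) = 0.119 * 0.235 = 0.027965
P(A|B2)*P(B2) = 0.304 * 0.765 = 0.23256
P(A) = 0.027965 + 0.23256 = 0.260525

0.260525


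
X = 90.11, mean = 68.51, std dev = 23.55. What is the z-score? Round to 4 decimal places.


z = (X - mu) / sigma
X - mu = 90.11 - 68.51 = 21.6
z = 21.6 / 23.55 = 144/157 ≈ 0.917197

0.9172


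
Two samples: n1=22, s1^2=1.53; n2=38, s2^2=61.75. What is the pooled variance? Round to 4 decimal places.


sp^2 = ((n1-1)*s1^2 + (n2-1)*s2^2)/(n1+n2-2)
(n1-1)*s1^2 = 21 * 1.53 = 32.13
(n2-1)*s2^2 = 37 * 61.75 = 2284.75
numerator = 32.13 + 2284.75 = 2316.88
n1+n2-2 = 58
sp^2 = 2316.88 / 58 = 28961/725 ≈ 39.946207

39.9462


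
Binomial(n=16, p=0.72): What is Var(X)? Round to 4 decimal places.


Var = n*p*(1-p) = 16 * 0.72 * 0.28 = 3.2256

3.2256


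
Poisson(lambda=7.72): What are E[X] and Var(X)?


E[X] = Var(X) = lambda = 7.72

7.72, 7.72


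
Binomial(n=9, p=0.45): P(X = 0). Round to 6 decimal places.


P = C(n,k) * p^k * (1-p)^(n-k)
C(9,0) = 1
p^k = 0.45^0 = 1
(1-p)^(n-k) = 0.55^9 ≈ 0.004605367
P = 1 * 1 * 0.004605367 ≈ 0.004605

0.004605


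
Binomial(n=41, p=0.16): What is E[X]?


E[X] = n*p = 41 * 0.16 = 6.56

6.56


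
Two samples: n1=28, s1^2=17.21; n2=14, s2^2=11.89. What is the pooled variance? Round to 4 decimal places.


sp^2 = ((n1-1)*s1^2 + (n2-1)*s2^2)/(n1+n2-2)
(n1-1)*s1^2 = 27 * 17.21 = 464.67
(n2-1)*s2^2 = 13 * 11.89 = 154.57
numerator = 464.67 + 154.57 = 619.24
n1+n2-2 = 40
sp^2 = 619.24 / 40 = 15.481

15.4810


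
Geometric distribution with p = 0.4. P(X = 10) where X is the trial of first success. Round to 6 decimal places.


P = (1-p)^(k-1) * p
(1-p)^(k-1) = 0.6^9 ≈ 0.01007770
P = 0.01007770 * 0.4 ≈ 0.004031078

0.004031


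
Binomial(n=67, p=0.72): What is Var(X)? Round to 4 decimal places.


Var = n*p*(1-p) = 67 * 0.72 * 0.28 = 13.5072

13.5072


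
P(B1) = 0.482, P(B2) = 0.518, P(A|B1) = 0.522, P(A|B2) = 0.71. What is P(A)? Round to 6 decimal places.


P(A) = P(A|B1)*P(B1) + P(A|B2)*P(B2)
P(A|B1)*P(B1) = 0.522 * 0.482 = 0.251604
P(A|B2)*P(B2) = 0.71 * 0.518 = 0.36778
P(A) = 0.251604 + 0.36778 = 0.619384

0.619384


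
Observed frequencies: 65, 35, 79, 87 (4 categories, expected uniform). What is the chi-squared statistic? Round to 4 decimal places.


chi2 = sum((O-E)^2/E), E = total/4
total = 266, E = 266/4 = 66.5
(65 - 66.5)^2 / 66.5 = 2.25 / 66.5 = 9/266 ≈ 0.033835
(35 - 66.5)^2 / 66.5 = 992.25 / 66.5 = 567/38 ≈ 14.921053
(79 - 66.5)^2 / 66.5 = 156.25 / 66.5 = 625/266 ≈ 2.349624
(87 - 66.5)^2 / 66.5 = 420.25 / 66.5 = 1681/266 ≈ 6.319549
chi2 = 3142/133 ≈ 23.624060

23.6241


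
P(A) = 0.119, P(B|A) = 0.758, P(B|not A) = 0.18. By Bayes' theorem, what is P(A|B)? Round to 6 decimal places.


P(A|B) = P(B|A)*P(A) / P(B), P(B) = P(B|A)*P(A) + P(B|not A)*P(not A)
P(B|A)*P(A) = 0.758 * 0.119 = 0.090202
P(B|not A)*P(not A) = 0.18 * 0.881 = 0.15858
P(B) = 0.090202 + 0.15858 = 0.248782
P(A|B) = 0.090202 / 0.248782 ≈ 0.36257446

0.362574


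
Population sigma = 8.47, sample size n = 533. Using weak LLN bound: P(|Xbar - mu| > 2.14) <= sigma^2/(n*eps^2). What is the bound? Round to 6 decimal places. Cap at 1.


bound = min(1, sigma^2/(n*eps^2))
sigma^2 = 8.47^2 = 71.7409
n*eps^2 = 533 * 2.14^2 = 533 * 4.5796 = 2440.9268
sigma^2/(n*eps^2) = 71.7409 / 2440.9268 ≈ 0.02939084

0.029391


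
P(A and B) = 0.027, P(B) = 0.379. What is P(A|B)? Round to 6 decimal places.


P(A|B) = P(A and B) / P(B) = 0.027 / 0.379 = 27/379 ≈ 0.07124011

0.071240


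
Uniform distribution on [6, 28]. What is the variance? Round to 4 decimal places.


Var = (b-a)^2 / 12
(b-a)^2 = (28 - 6)^2 = 484
Var = 484/12 ≈ 40.333333

40.3333


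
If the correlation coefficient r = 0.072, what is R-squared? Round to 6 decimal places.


R^2 = r^2 = (0.072)^2 = 0.005184

0.005184


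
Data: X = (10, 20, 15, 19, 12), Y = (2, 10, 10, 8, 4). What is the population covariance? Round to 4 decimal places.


Cov = (1/n)*sum((xi-xbar)(yi-ybar))
n = 5, xbar = 76/5 = 15.2, ybar = 34/5 = 6.8
sum((xi-xbar)(yi-ybar)) = 53.2
Cov = 53.2 / 5 = 10.64

10.6400


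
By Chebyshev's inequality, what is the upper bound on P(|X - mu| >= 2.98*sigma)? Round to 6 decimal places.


P <= 1/k^2
k^2 = 2.98^2 = 8.8804
1/k^2 = 1 / 8.8804 ≈ 0.11260754

0.112608


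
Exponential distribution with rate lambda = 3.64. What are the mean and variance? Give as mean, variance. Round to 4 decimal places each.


mean = 1/lam, var = 1/lam^2
mean = 1 / 3.64 = 25/91 ≈ 0.274725
lam^2 = 3.64^2 = 13.2496
var = 1 / 13.2496 = 625/8281 ≈ 0.075474

0.2747, 0.0755


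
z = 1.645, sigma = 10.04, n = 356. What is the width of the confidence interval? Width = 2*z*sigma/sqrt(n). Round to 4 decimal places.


width = 2*z*sigma/sqrt(n)
2*z*sigma = 2 * 1.645 * 10.04 = 33.0316
sqrt(356) ≈ 18.867962
width = 33.0316 / 18.867962 ≈ 1.750671

1.7507


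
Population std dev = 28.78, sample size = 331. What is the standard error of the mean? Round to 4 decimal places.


SE = sigma / sqrt(n)
sqrt(331) ≈ 18.193405
SE = 28.78 / 18.193405 ≈ 1.581892

1.5819


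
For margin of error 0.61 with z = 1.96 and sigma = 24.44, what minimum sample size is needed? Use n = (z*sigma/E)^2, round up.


z*sigma/E = 1.96 * 24.44 / 0.61 = 119756/1525 ≈ 78.528525
(z*sigma/E)^2 ≈ 6166.729174
round up: n = 6167

6167


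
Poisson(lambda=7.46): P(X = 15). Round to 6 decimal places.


P = e^(-lam) * lam^k / k!
e^(-7.46) ≈ 0.0005756562
lam^k = 7.46^15 ≈ 12333388504531.410521
k! = 15! = 1307674368000
P = 0.0005756562 * 12333388504531.410521 / 1307674368000 ≈ 0.005429

0.005429


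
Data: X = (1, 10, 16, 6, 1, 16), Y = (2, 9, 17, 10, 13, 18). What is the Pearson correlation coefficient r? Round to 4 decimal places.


r = sum((xi-xbar)(yi-ybar)) / sqrt(sum((xi-xbar)^2) * sum((yi-ybar)^2))
n = 6, xbar = 50/6 = 25/3 ≈ 8.333333, ybar = 69/6 = 11.5
Sxy = sum((xi-xbar)(yi-ybar)) = 150
Sxx = sum((xi-xbar)^2) = 700/3 ≈ 233.333333
Syy = sum((yi-ybar)^2) = 173.5
sqrt(Sxx*Syy) ≈ 201.204705
r = Sxy / sqrt(Sxx*Syy) = 150 / 201.204705 ≈ 0.745509

0.7455


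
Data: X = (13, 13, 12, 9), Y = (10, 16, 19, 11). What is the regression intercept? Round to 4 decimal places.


a = ybar - b*xbar, where b = sum((xi-xbar)(yi-ybar)) / sum((xi-xbar)^2)
n = 4, xbar = 47/4 = 11.75, ybar = 56/4 = 14
Sxy = sum((xi-xbar)(yi-ybar)) = 7
Sxx = sum((xi-xbar)^2) = 10.75
b = Sxy / Sxx = 28/43 ≈ 0.651163
a = 14 - 0.651163 * 11.75 = 273/43 ≈ 6.348837

6.3488


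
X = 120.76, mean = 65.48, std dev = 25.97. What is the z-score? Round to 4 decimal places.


z = (X - mu) / sigma
X - mu = 120.76 - 65.48 = 55.28
z = 55.28 / 25.97 = 5528/2597 ≈ 2.128610

2.1286


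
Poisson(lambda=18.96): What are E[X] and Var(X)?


E[X] = Var(X) = lambda = 18.96

18.96, 18.96


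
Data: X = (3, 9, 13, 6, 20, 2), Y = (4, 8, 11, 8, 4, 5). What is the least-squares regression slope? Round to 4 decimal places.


b = sum((xi-xbar)(yi-ybar)) / sum((xi-xbar)^2)
n = 6, xbar = 53/6 ≈ 8.833333, ybar = 40/6 = 20/3 ≈ 6.666667
Sxy = sum((xi-xbar)(yi-ybar)) = 35/3 ≈ 11.666667
Sxx = sum((xi-xbar)^2) = 1385/6 ≈ 230.833333
b = Sxy / Sxx = 14/277 ≈ 0.050542

0.0505


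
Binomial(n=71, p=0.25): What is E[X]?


E[X] = n*p = 71 * 0.25 = 17.75

17.75


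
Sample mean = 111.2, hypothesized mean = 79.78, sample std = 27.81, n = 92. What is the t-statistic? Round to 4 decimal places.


t = (xbar - mu0) / (s/sqrt(n))
xbar - mu0 = 111.2 - 79.78 = 31.42
sqrt(92) ≈ 9.59166305
s/sqrt(n) = 27.81 / 9.59166305 ≈ 2.89939293
t = 31.42 / 2.89939293 ≈ 10.836751

10.8368


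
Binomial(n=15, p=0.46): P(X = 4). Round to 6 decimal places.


P = C(n,k) * p^k * (1-p)^(n-k)
C(15,4) = 1365
p^k = 0.46^4 = 0.04477456
(1-p)^(n-k) = 0.54^11 ≈ 0.001138496
P = 1365 * 0.04477456 * 0.001138496 ≈ 0.069582

0.069582


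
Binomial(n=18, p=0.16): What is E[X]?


E[X] = n*p = 18 * 0.16 = 2.88

2.88


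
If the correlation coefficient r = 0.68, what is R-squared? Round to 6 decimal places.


R^2 = r^2 = (0.68)^2 = 0.4624

0.462400


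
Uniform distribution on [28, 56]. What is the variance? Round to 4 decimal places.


Var = (b-a)^2 / 12
(b-a)^2 = (56 - 28)^2 = 784
Var = 784/12 ≈ 65.333333

65.3333


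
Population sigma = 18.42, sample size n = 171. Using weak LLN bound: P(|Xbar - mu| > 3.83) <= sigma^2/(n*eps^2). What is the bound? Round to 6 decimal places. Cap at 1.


bound = min(1, sigma^2/(n*eps^2))
sigma^2 = 18.42^2 = 339.2964
n*eps^2 = 171 * 3.83^2 = 171 * 14.6689 = 2508.3819
sigma^2/(n*eps^2) = 339.2964 / 2508.3819 ≈ 0.13526505

0.135265


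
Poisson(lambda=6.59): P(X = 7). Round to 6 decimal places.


P = e^(-lam) * lam^k / k!
e^(-6.59) ≈ 0.001374040
lam^k = 6.59^7 ≈ 539756.526278
k! = 7! = 5040
P = 0.001374040 * 539756.526278 / 5040 ≈ 0.147152

0.147152


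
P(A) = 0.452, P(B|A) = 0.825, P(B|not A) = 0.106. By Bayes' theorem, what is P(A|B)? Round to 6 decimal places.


P(A|B) = P(B|A)*P(A) / P(B), P(B) = P(B|A)*P(A) + P(B|not A)*P(not A)
P(B|A)*P(A) = 0.825 * 0.452 = 0.3729
P(B|not A)*P(not A) = 0.106 * 0.548 = 0.058088
P(B) = 0.3729 + 0.058088 = 0.430988
P(A|B) = 0.3729 / 0.430988 ≈ 0.86522131

0.865221


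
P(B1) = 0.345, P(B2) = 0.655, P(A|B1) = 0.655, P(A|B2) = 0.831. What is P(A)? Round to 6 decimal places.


P(A) = P(A|B1)*P(B1) + P(A|B2)*P(B2)
P(A|B1)*P(B1) = 0.655 * 0.345 = 0.225975
P(A|B2)*P(B2) = 0.831 * 0.655 = 0.544305
P(A) = 0.225975 + 0.544305 = 0.77028

0.770280


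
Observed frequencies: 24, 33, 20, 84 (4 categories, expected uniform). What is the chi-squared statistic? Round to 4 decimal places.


chi2 = sum((O-E)^2/E), E = total/4
total = 161, E = 161/4 = 40.25
(24 - 40.25)^2 / 40.25 = 264.0625 / 40.25 = 4225/644 ≈ 6.560559
(33 - 40.25)^2 / 40.25 = 52.5625 / 40.25 = 841/644 ≈ 1.305901
(20 - 40.25)^2 / 40.25 = 410.0625 / 40.25 = 6561/644 ≈ 10.187888
(84 - 40.25)^2 / 40.25 = 1914.0625 / 40.25 = 4375/92 ≈ 47.554348
chi2 = 1509/23 ≈ 65.608696

65.6087


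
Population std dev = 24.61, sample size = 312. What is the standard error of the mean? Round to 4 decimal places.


SE = sigma / sqrt(n)
sqrt(312) ≈ 17.663522
SE = 24.61 / 17.663522 ≈ 1.393267

1.3933


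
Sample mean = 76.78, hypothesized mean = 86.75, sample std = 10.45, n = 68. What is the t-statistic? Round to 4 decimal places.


t = (xbar - mu0) / (s/sqrt(n))
xbar - mu0 = 76.78 - 86.75 = -9.97
sqrt(68) ≈ 8.24621125
s/sqrt(n) = 10.45 / 8.24621125 ≈ 1.26724864
t = -9.97 / 1.26724864 ≈ -7.867438

-7.8674


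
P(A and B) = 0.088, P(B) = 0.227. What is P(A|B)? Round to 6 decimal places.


P(A|B) = P(A and B) / P(B) = 0.088 / 0.227 = 88/227 ≈ 0.38766520

0.387665


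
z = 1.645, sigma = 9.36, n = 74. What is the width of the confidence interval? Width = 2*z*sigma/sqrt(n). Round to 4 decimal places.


width = 2*z*sigma/sqrt(n)
2*z*sigma = 2 * 1.645 * 9.36 = 30.7944
sqrt(74) ≈ 8.602325
width = 30.7944 / 8.602325 ≈ 3.579776

3.5798


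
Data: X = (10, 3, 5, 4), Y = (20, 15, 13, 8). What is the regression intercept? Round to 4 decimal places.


a = ybar - b*xbar, where b = sum((xi-xbar)(yi-ybar)) / sum((xi-xbar)^2)
n = 4, xbar = 22/4 = 5.5, ybar = 56/4 = 14
Sxy = sum((xi-xbar)(yi-ybar)) = 34
Sxx = sum((xi-xbar)^2) = 29
b = Sxy / Sxx = 34/29 ≈ 1.172414
a = 14 - 1.172414 * 5.5 = 219/29 ≈ 7.551724

7.5517


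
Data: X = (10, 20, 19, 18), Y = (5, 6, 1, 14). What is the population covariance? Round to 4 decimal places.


Cov = (1/n)*sum((xi-xbar)(yi-ybar))
n = 4, xbar = 67/4 = 16.75, ybar = 26/4 = 6.5
sum((xi-xbar)(yi-ybar)) = 5.5
Cov = 5.5 / 4 = 1.375

1.3750


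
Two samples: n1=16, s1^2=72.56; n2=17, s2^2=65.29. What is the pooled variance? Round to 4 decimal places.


sp^2 = ((n1-1)*s1^2 + (n2-1)*s2^2)/(n1+n2-2)
(n1-1)*s1^2 = 15 * 72.56 = 1088.4
(n2-1)*s2^2 = 16 * 65.29 = 1044.64
numerator = 1088.4 + 1044.64 = 2133.04
n1+n2-2 = 31
sp^2 = 2133.04 / 31 = 53326/775 ≈ 68.807742

68.8077


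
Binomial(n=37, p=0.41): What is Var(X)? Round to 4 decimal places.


Var = n*p*(1-p) = 37 * 0.41 * 0.59 = 8.9503

8.9503


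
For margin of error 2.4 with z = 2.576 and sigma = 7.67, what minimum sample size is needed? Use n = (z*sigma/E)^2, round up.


z*sigma/E = 2.576 * 7.67 / 2.4 ≈ 8.232467
(z*sigma/E)^2 ≈ 67.773507
round up: n = 68

68


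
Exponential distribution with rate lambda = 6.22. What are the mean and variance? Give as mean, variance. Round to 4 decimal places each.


mean = 1/lam, var = 1/lam^2
mean = 1 / 6.22 = 50/311 ≈ 0.160772
lam^2 = 6.22^2 = 38.6884
var = 1 / 38.6884 ≈ 0.025848

0.1608, 0.0258


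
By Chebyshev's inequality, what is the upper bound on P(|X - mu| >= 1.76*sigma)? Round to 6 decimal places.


P <= 1/k^2
k^2 = 1.76^2 = 3.0976
1/k^2 = 1 / 3.0976 = 625/1936 ≈ 0.32283058

0.322831


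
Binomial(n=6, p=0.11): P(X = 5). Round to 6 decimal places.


P = C(n,k) * p^k * (1-p)^(n-k)
C(6,5) = 6
p^k = 0.11^5 = 0.0000161051
(1-p)^(n-k) = 0.89^1 = 0.89
P = 6 * 0.0000161051 * 0.89 ≈ 0.000086

0.000086


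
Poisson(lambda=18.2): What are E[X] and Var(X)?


E[X] = Var(X) = lambda = 18.2

18.2, 18.2


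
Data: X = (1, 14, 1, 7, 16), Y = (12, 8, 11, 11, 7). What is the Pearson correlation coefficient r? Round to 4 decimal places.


r = sum((xi-xbar)(yi-ybar)) / sqrt(sum((xi-xbar)^2) * sum((yi-ybar)^2))
n = 5, xbar = 39/5 = 7.8, ybar = 49/5 = 9.8
Sxy = sum((xi-xbar)(yi-ybar)) = -58.2
Sxx = sum((xi-xbar)^2) = 198.8
Syy = sum((yi-ybar)^2) = 18.8
sqrt(Sxx*Syy) ≈ 61.134606
r = Sxy / sqrt(Sxx*Syy) = -58.2 / 61.134606 ≈ -0.951998

-0.9520


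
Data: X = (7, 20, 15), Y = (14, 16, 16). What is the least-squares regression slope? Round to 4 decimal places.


b = sum((xi-xbar)(yi-ybar)) / sum((xi-xbar)^2)
n = 3, xbar = 42/3 = 14, ybar = 46/3 ≈ 15.333333
Sxy = sum((xi-xbar)(yi-ybar)) = 14
Sxx = sum((xi-xbar)^2) = 86
b = Sxy / Sxx = 7/43 ≈ 0.162791

0.1628


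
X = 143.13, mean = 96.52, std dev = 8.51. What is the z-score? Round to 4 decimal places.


z = (X - mu) / sigma
X - mu = 143.13 - 96.52 = 46.61
z = 46.61 / 8.51 = 4661/851 ≈ 5.477086

5.4771


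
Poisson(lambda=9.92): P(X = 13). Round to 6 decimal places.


P = e^(-lam) * lam^k / k!
e^(-9.92) ≈ 0.00004918116
lam^k = 9.92^13 ≈ 9008484549138.458878
k! = 13! = 6227020800
P = 0.00004918116 * 9008484549138.458878 / 6227020800 ≈ 0.071149

0.071149


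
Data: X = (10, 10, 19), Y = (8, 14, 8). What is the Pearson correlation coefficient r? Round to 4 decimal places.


r = sum((xi-xbar)(yi-ybar)) / sqrt(sum((xi-xbar)^2) * sum((yi-ybar)^2))
n = 3, xbar = 39/3 = 13, ybar = 30/3 = 10
Sxy = sum((xi-xbar)(yi-ybar)) = -18
Sxx = sum((xi-xbar)^2) = 54
Syy = sum((yi-ybar)^2) = 24
sqrt(Sxx*Syy) = 36
r = Sxy / sqrt(Sxx*Syy) = -18 / 36 = -0.5

-0.5000


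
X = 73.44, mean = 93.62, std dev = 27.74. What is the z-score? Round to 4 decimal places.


z = (X - mu) / sigma
X - mu = 73.44 - 93.62 = -20.18
z = -20.18 / 27.74 = -1009/1387 ≈ -0.727469

-0.7275


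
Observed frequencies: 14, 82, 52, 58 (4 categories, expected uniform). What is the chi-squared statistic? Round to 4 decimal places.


chi2 = sum((O-E)^2/E), E = total/4
total = 206, E = 206/4 = 51.5
(14 - 51.5)^2 / 51.5 = 1406.25 / 51.5 = 5625/206 ≈ 27.305825
(82 - 51.5)^2 / 51.5 = 930.25 / 51.5 = 3721/206 ≈ 18.063107
(52 - 51.5)^2 / 51.5 = 0.25 / 51.5 = 1/206 ≈ 0.004854
(58 - 51.5)^2 / 51.5 = 42.25 / 51.5 = 169/206 ≈ 0.820388
chi2 = 4758/103 ≈ 46.194175

46.1942


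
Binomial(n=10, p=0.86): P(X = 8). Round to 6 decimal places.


P = C(n,k) * p^k * (1-p)^(n-k)
C(10,8) = 45
p^k = 0.86^8 ≈ 0.2992179
(1-p)^(n-k) = 0.14^2 = 0.0196
P = 45 * 0.2992179 * 0.0196 ≈ 0.263910

0.263910


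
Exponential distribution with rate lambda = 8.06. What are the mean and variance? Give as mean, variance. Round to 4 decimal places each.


mean = 1/lam, var = 1/lam^2
mean = 1 / 8.06 = 50/403 ≈ 0.124069
lam^2 = 8.06^2 = 64.9636
var = 1 / 64.9636 ≈ 0.015393

0.1241, 0.0154


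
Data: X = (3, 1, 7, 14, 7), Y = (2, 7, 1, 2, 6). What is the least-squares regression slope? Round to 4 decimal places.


b = sum((xi-xbar)(yi-ybar)) / sum((xi-xbar)^2)
n = 5, xbar = 32/5 = 6.4, ybar = 18/5 = 3.6
Sxy = sum((xi-xbar)(yi-ybar)) = -25.2
Sxx = sum((xi-xbar)^2) = 99.2
b = Sxy / Sxx = -63/248 ≈ -0.254032

-0.2540


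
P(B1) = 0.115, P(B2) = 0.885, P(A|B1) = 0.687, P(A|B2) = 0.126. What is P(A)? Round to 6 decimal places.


P(A) = P(A|B1)*P(B1) + P(A|B2)*P(B2)
P(A|B1)*P(B1) = 0.687 * 0.115 = 0.079005
P(A|B2)*P(B2) = 0.126 * 0.885 = 0.11151
P(A) = 0.079005 + 0.11151 = 0.190515

0.190515


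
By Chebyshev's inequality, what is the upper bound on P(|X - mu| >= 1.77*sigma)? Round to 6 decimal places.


P <= 1/k^2
k^2 = 1.77^2 = 3.1329
1/k^2 = 1 / 3.1329 ≈ 0.31919308

0.319193


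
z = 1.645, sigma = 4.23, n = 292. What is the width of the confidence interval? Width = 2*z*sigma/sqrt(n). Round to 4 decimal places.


width = 2*z*sigma/sqrt(n)
2*z*sigma = 2 * 1.645 * 4.23 = 13.9167
sqrt(292) ≈ 17.088007
width = 13.9167 / 17.088007 ≈ 0.814413

0.8144


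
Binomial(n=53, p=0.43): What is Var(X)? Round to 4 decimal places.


Var = n*p*(1-p) = 53 * 0.43 * 0.57 = 12.9903

12.9903


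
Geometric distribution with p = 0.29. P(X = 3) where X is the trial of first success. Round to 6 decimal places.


P = (1-p)^(k-1) * p
(1-p)^(k-1) = 0.71^2 = 0.5041
P = 0.5041 * 0.29 = 0.146189

0.146189


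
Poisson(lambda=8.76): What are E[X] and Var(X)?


E[X] = Var(X) = lambda = 8.76

8.76, 8.76


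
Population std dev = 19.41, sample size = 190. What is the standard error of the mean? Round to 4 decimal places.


SE = sigma / sqrt(n)
sqrt(190) ≈ 13.784049
SE = 19.41 / 13.784049 ≈ 1.408149

1.4081


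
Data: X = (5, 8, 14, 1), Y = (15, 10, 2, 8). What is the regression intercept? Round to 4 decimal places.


a = ybar - b*xbar, where b = sum((xi-xbar)(yi-ybar)) / sum((xi-xbar)^2)
n = 4, xbar = 28/4 = 7, ybar = 35/4 = 8.75
Sxy = sum((xi-xbar)(yi-ybar)) = -54
Sxx = sum((xi-xbar)^2) = 90
b = Sxy / Sxx = -0.6
a = 8.75 - (-0.6) * 7 = 12.95

12.9500


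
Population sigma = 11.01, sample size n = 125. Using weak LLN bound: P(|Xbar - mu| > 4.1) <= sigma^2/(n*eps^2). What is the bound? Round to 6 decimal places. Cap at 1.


bound = min(1, sigma^2/(n*eps^2))
sigma^2 = 11.01^2 = 121.2201
n*eps^2 = 125 * 4.1^2 = 125 * 16.81 = 2101.25
sigma^2/(n*eps^2) = 121.2201 / 2101.25 ≈ 0.05768952

0.057690


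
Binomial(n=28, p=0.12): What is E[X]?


E[X] = n*p = 28 * 0.12 = 3.36

3.36


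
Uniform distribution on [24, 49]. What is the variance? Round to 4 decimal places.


Var = (b-a)^2 / 12
(b-a)^2 = (49 - 24)^2 = 625
Var = 625/12 ≈ 52.083333

52.0833


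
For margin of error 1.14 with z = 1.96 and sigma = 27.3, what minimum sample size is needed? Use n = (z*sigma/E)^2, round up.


z*sigma/E = 1.96 * 27.3 / 1.14 = 4459/95 ≈ 46.936842
(z*sigma/E)^2 ≈ 2203.067147
round up: n = 2204

2204


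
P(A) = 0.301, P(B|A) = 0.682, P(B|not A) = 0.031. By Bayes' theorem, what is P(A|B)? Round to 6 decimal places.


P(A|B) = P(B|A)*P(A) / P(B), P(B) = P(B|A)*P(A) + P(B|not A)*P(not A)
P(B|A)*P(A) = 0.682 * 0.301 = 0.205282
P(B|not A)*P(not A) = 0.031 * 0.699 = 0.021669
P(B) = 0.205282 + 0.021669 = 0.226951
P(A|B) = 0.205282 / 0.226951 = 6622/7321 ≈ 0.90452124

0.904521


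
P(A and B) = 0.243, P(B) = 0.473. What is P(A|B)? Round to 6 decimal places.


P(A|B) = P(A and B) / P(B) = 0.243 / 0.473 = 243/473 ≈ 0.51374207

0.513742


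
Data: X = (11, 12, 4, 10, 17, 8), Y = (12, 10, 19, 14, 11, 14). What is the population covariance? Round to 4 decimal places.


Cov = (1/n)*sum((xi-xbar)(yi-ybar))
n = 6, xbar = 62/6 = 31/3 ≈ 10.333333, ybar = 80/6 = 40/3 ≈ 13.333333
sum((xi-xbar)(yi-ybar)) = -179/3 ≈ -59.666667
Cov = -59.666667 / 6 = -179/18 ≈ -9.944444

-9.9444


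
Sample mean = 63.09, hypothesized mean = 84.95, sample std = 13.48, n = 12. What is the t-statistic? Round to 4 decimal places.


t = (xbar - mu0) / (s/sqrt(n))
xbar - mu0 = 63.09 - 84.95 = -21.86
sqrt(12) ≈ 3.46410162
s/sqrt(n) = 13.48 / 3.46410162 ≈ 3.89134081
t = -21.86 / 3.89134081 ≈ -5.617601

-5.6176


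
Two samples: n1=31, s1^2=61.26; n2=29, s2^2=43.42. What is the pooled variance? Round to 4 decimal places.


sp^2 = ((n1-1)*s1^2 + (n2-1)*s2^2)/(n1+n2-2)
(n1-1)*s1^2 = 30 * 61.26 = 1837.8
(n2-1)*s2^2 = 28 * 43.42 = 1215.76
numerator = 1837.8 + 1215.76 = 3053.56
n1+n2-2 = 58
sp^2 = 3053.56 / 58 = 76339/1450 ≈ 52.647586

52.6476


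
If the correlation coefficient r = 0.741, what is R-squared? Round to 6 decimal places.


R^2 = r^2 = (0.741)^2 = 0.549081

0.549081


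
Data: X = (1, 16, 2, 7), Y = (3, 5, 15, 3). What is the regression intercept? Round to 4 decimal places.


a = ybar - b*xbar, where b = sum((xi-xbar)(yi-ybar)) / sum((xi-xbar)^2)
n = 4, xbar = 26/4 = 6.5, ybar = 26/4 = 6.5
Sxy = sum((xi-xbar)(yi-ybar)) = -35
Sxx = sum((xi-xbar)^2) = 141
b = Sxy / Sxx = -35/141 ≈ -0.248227
a = 6.5 - (-0.248227) * 6.5 = 1144/141 ≈ 8.113475

8.1135


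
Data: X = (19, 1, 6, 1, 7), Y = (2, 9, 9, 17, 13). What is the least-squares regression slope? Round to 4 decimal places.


b = sum((xi-xbar)(yi-ybar)) / sum((xi-xbar)^2)
n = 5, xbar = 34/5 = 6.8, ybar = 50/5 = 10
Sxy = sum((xi-xbar)(yi-ybar)) = -131
Sxx = sum((xi-xbar)^2) = 216.8
b = Sxy / Sxx = -655/1084 ≈ -0.604244

-0.6042


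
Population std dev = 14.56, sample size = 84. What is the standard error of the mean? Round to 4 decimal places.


SE = sigma / sqrt(n)
sqrt(84) ≈ 9.165151
SE = 14.56 / 9.165151 ≈ 1.588626

1.5886


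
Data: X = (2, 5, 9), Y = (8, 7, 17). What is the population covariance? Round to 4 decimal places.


Cov = (1/n)*sum((xi-xbar)(yi-ybar))
n = 3, xbar = 16/3 ≈ 5.333333, ybar = 32/3 ≈ 10.666667
sum((xi-xbar)(yi-ybar)) = 100/3 ≈ 33.333333
Cov = 33.333333 / 3 = 100/9 ≈ 11.111111

11.1111


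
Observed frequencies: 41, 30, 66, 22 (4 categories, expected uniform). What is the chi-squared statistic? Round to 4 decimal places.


chi2 = sum((O-E)^2/E), E = total/4
total = 159, E = 159/4 = 39.75
(41 - 39.75)^2 / 39.75 = 1.5625 / 39.75 = 25/636 ≈ 0.039308
(30 - 39.75)^2 / 39.75 = 95.0625 / 39.75 = 507/212 ≈ 2.391509
(66 - 39.75)^2 / 39.75 = 689.0625 / 39.75 = 3675/212 ≈ 17.334906
(22 - 39.75)^2 / 39.75 = 315.0625 / 39.75 = 5041/636 ≈ 7.926101
chi2 = 4403/159 ≈ 27.691824

27.6918


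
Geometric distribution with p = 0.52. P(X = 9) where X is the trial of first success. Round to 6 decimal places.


P = (1-p)^(k-1) * p
(1-p)^(k-1) = 0.48^8 ≈ 0.002817928
P = 0.002817928 * 0.52 ≈ 0.001465323

0.001465


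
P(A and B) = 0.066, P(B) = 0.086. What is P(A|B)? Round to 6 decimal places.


P(A|B) = P(A and B) / P(B) = 0.066 / 0.086 = 33/43 ≈ 0.76744186

0.767442


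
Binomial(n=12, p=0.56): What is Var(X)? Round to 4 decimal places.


Var = n*p*(1-p) = 12 * 0.56 * 0.44 = 2.9568

2.9568


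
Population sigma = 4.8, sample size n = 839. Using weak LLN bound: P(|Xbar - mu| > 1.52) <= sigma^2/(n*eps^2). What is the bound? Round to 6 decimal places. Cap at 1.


bound = min(1, sigma^2/(n*eps^2))
sigma^2 = 4.8^2 = 23.04
n*eps^2 = 839 * 1.52^2 = 839 * 2.3104 = 1938.4256
sigma^2/(n*eps^2) = 23.04 / 1938.4256 ≈ 0.01188593

0.011886


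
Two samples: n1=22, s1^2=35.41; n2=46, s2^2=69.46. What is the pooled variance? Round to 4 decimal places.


sp^2 = ((n1-1)*s1^2 + (n2-1)*s2^2)/(n1+n2-2)
(n1-1)*s1^2 = 21 * 35.41 = 743.61
(n2-1)*s2^2 = 45 * 69.46 = 3125.7
numerator = 743.61 + 3125.7 = 3869.31
n1+n2-2 = 66
sp^2 = 3869.31 / 66 = 128977/2200 ≈ 58.625909

58.6259


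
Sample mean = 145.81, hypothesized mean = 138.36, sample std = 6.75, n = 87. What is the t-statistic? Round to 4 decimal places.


t = (xbar - mu0) / (s/sqrt(n))
xbar - mu0 = 145.81 - 138.36 = 7.45
sqrt(87) ≈ 9.32737905
s/sqrt(n) = 6.75 / 9.32737905 ≈ 0.72367596
t = 7.45 / 0.72367596 ≈ 10.294663

10.2947


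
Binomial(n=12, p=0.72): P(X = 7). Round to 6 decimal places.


P = C(n,k) * p^k * (1-p)^(n-k)
C(12,7) = 792
p^k = 0.72^7 ≈ 0.1003061
(1-p)^(n-k) = 0.28^5 ≈ 0.001721037
P = 792 * 0.1003061 * 0.001721037 ≈ 0.136723

0.136723


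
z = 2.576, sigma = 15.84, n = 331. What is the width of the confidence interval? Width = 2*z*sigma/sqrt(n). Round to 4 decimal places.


width = 2*z*sigma/sqrt(n)
2*z*sigma = 2 * 2.576 * 15.84 = 81.60768
sqrt(331) ≈ 18.193405
width = 81.60768 / 18.193405 ≈ 4.485564

4.4856


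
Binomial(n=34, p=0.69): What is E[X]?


E[X] = n*p = 34 * 0.69 = 23.46

23.46


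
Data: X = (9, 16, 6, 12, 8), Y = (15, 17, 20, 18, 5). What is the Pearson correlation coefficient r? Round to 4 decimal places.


r = sum((xi-xbar)(yi-ybar)) / sqrt(sum((xi-xbar)^2) * sum((yi-ybar)^2))
n = 5, xbar = 51/5 = 10.2, ybar = 75/5 = 15
Sxy = sum((xi-xbar)(yi-ybar)) = 18
Sxx = sum((xi-xbar)^2) = 60.8
Syy = sum((yi-ybar)^2) = 138
sqrt(Sxx*Syy) ≈ 91.599127
r = Sxy / sqrt(Sxx*Syy) = 18 / 91.599127 ≈ 0.196508

0.1965


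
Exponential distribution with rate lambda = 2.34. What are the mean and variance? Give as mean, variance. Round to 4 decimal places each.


mean = 1/lam, var = 1/lam^2
mean = 1 / 2.34 = 50/117 ≈ 0.427350
lam^2 = 2.34^2 = 5.4756
var = 1 / 5.4756 ≈ 0.182628

0.4274, 0.1826


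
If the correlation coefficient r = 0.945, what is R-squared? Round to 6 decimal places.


R^2 = r^2 = (0.945)^2 = 0.893025

0.893025


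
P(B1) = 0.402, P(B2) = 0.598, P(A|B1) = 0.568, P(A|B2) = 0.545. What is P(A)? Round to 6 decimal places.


P(A) = P(A|B1)*P(B1) + P(A|B2)*P(B2)
P(A|B1)*P(B1) = 0.568 * 0.402 = 0.228336
P(A|B2)*P(B2) = 0.545 * 0.598 = 0.32591
P(A) = 0.228336 + 0.32591 = 0.554246

0.554246
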